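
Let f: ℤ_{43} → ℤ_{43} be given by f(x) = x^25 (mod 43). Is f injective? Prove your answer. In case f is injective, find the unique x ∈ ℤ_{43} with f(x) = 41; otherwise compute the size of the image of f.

4

Since 43 is prime, the nonzero elements of ℤ_{43} form a cyclic group of order 42.
As gcd(25, 42) = 1, raising to the 25th power is a bijection on this group: if x_1^25 ≡ x_2^25 then (x_1x_2^{−1})^25 = 1, and the only element of order dividing gcd(25, 42) = 1 is 1, so x_1 = x_2.
With f(0) = 0 this makes f injective on all of ℤ_{43}, hence bijective (finite equal-size domain and codomain). In particular f is injective.
Since f is injective, we find the preimage of 41. The inverse of x ↦ x^25 on (ℤ_{43})^× is x ↦ x^37, because 25·37 = 925 = 22·42 + 1 ≡ 1 (mod 42) and x^{42} = 1 for x ≠ 0 (Fermat). So f⁻¹(41) = 41^37 mod 43.
Repeated squaring mod 43: 41^1 ≡ 41, 41^2 ≡ 41² = 1681 ≡ 4, 41^4 ≡ 4² = 16, 41^8 ≡ 16² = 256 ≡ 41, 41^16 ≡ 41² = 1681 ≡ 4, 41^32 ≡ 4² = 16. Since 37 = 32 + 4 + 1, 41^37 ≡ 16·16·41: 16·16 = 256 ≡ 41, then 41·41 = 1681 ≡ 4. So 41^37 ≡ 4 (mod 43).
Hence f⁻¹(41) = 4.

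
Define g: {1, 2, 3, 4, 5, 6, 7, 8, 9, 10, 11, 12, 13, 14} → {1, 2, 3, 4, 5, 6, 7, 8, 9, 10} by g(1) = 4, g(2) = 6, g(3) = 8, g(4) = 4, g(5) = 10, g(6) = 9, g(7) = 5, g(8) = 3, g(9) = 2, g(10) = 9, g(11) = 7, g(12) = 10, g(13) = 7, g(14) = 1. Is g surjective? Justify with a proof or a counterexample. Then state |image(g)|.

10

Every element of the codomain has a preimage: 1 = g(14), 2 = g(9), 3 = g(8), 4 = g(1), 5 = g(7), 6 = g(2), 7 = g(11), 8 = g(3), 9 = g(6), 10 = g(5).
Therefore g is surjective.
The image of g is {1, 2, 3, 4, 5, 6, 7, 8, 9, 10}, which has 10 elements.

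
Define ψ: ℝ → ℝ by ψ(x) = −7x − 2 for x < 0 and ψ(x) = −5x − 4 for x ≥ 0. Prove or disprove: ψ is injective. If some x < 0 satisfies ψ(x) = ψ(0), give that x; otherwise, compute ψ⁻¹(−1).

-1/7

Both pieces are strictly decreasing (slopes −7 and −5), so each is injective on its own interval.
The left piece maps (−∞, 0) onto (−2, ∞); the right piece maps [0, ∞) onto (−∞, −4].
These images are disjoint, so no value is attained by both pieces. Therefore ψ is injective.
Because the two images are disjoint, no x < 0 has ψ(x) = ψ(0), so we compute ψ⁻¹(−1): −1 lies in (−2, ∞), so solve −7x − 2 = −1: x = (−1 + 2)/(−7) = −1/7.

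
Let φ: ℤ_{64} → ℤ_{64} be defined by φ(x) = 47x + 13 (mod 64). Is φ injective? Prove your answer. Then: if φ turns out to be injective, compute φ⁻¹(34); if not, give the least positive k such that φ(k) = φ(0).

If φ(x_1) = φ(x_2), then 47x_1 ≡ 47x_2 (mod 64). Because gcd(47, 64) = 1, we may cancel 47 to get x_1 ≡ x_2 (mod 64).
Thus φ is injective.
We now compute 47⁻¹ mod 64 explicitly. Euclid's algorithm: 64 = 1·47 + 17, 47 = 2·17 + 13, 17 = 1·13 + 4, 13 = 3·4 + 1; back-substituting gives 1 = 15·47 − 11·64, so 47⁻¹ ≡ 15 (mod 64).
Since φ is injective, we compute φ⁻¹(34): solve 47x + 13 ≡ 34 (mod 64), i.e. 47x ≡ 21 (mod 64).
Multiplying by 47⁻¹ = 15 gives x ≡ 15·21 = 315 = 4·64 + 59 ≡ 59 (mod 64).
Check: φ(59) = 47·59 + 13 = 2786 = 43·64 + 34 ≡ 34 (mod 64).

59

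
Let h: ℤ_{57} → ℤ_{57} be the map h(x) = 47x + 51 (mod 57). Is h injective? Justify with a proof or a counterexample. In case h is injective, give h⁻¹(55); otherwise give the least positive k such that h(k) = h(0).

Recall: h is injective if h(x_1) = h(x_2) implies x_1 = x_2.
If h(x_1) = h(x_2), then 47x_1 ≡ 47x_2 (mod 57). Because gcd(47, 57) = 1, we may cancel 47 to get x_1 ≡ x_2 (mod 57).
So h is injective.
We now compute 47⁻¹ mod 57 explicitly. Euclid's algorithm: 57 = 1·47 + 10, 47 = 4·10 + 7, 10 = 1·7 + 3, 7 = 2·3 + 1; back-substituting gives 1 = 17·47 − 14·57, so 47⁻¹ ≡ 17 (mod 57).
Since h is injective, we compute h⁻¹(55): solve 47x + 51 ≡ 55 (mod 57), i.e. 47x ≡ 4 (mod 57).
Multiplying by 47⁻¹ = 17 gives x ≡ 17·4 = 68 = 1·57 + 11 ≡ 11 (mod 57).
Check: h(11) = 47·11 + 51 = 568 = 9·57 + 55 ≡ 55 (mod 57).

11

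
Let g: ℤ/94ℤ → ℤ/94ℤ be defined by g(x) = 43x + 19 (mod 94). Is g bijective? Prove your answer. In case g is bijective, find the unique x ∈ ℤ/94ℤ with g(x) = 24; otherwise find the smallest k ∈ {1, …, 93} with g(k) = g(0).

81

If g(x_1) = g(x_2), then 43x_1 ≡ 43x_2 (mod 94). Because gcd(43, 94) = 1, we may cancel 43 to get x_1 ≡ x_2 (mod 94).
We now compute 43⁻¹ mod 94 explicitly. Euclid's algorithm: 94 = 2·43 + 8, 43 = 5·8 + 3, 8 = 2·3 + 2, 3 = 1·2 + 1; back-substituting gives 1 = 35·43 − 16·94, so 43⁻¹ ≡ 35 (mod 94).
For any y ∈ ℤ/94ℤ, x = 35(y − 19) mod 94 satisfies g(x) = 43·35(y − 19) + 19 ≡ y (since 43·35 ≡ 1 mod 94). So every y has a preimage.
So g is bijective.
Since g is bijective, we find g⁻¹(24): we need 43x ≡ 24 − 19 ≡ 5 (mod 94). Using 43⁻¹ = 35: x ≡ 35·5 = 175 = 1·94 + 81, so x = 81.
Check: g(81) = 43·81 + 19 = 3502 = 37·94 + 24 ≡ 24 (mod 94).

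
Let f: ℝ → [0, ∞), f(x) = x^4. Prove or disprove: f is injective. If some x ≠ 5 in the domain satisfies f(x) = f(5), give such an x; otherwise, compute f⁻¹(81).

-5

f(5) = 625 = (−5)^4 = f(−5) (since 4 is even), with 5 ≠ −5. So f is not injective.
For the follow-up, such an x exists: taking x = −5 ∈ ℝ gives f(−5) = 625 = f(5) with −5 ≠ 5.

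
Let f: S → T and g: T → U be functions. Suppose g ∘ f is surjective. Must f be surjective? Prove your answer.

not surjective

No. Take S = {0, 1, 2}, T = {0, 1, 2, 3, 4, 5}, U = {0}, f(a) = 0 for every a ∈ S, and g(b) = 0 for every b ∈ T.
Then g ∘ f is surjective onto {0}, but 5 ∈ T has no preimage under f, so f is not surjective.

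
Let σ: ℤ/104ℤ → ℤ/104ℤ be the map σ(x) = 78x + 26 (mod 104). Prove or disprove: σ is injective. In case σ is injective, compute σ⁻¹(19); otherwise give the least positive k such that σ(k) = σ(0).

Recall: injectivity means: for all s, t in the domain, σ(s) = σ(t) implies s = t.
We have gcd(78, 104) = 26 > 1. Taking s = 0 and t = 4: σ(0) = 26 and σ(4) = 78·4 + 26 = 338 ≡ 26 (mod 104).
So σ(0) = σ(4) while 0 ≠ 4, thus σ is not injective.
Since σ is not injective, we find the least positive k with σ(k) = σ(0): this means 78k ≡ 0 (mod 104), i.e. 104 ∣ 78k. Since gcd(78, 104) = 26, dividing through by 26 this holds exactly when 4 ∣ 3k, and as gcd(3, 4) = 1, exactly when 4 ∣ k.
The smallest positive such k is 4.

4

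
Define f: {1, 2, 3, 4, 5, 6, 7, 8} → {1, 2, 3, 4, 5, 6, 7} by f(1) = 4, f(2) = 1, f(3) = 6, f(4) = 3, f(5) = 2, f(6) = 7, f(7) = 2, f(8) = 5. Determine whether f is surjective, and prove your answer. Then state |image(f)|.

7

Every element of the codomain has a preimage: 1 = f(2), 2 = f(5), 3 = f(4), 4 = f(1), 5 = f(8), 6 = f(3), 7 = f(6).
Thus f is surjective.
The image of f is {1, 2, 3, 4, 5, 6, 7}, which has 7 elements.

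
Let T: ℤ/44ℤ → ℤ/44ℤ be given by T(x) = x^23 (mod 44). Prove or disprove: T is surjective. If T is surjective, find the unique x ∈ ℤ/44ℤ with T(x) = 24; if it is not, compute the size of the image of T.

33

T(0) = 0^23 = 0.
T(22): Repeated squaring mod 44: 22^1 ≡ 22, 22^2 ≡ 22² = 484 ≡ 0, 22^4 ≡ 0² = 0, 22^8 ≡ 0² = 0, 22^16 ≡ 0² = 0. Since 23 = 16 + 4 + 2 + 1, 22^23 ≡ 0·0·0·22: 0·0 = 0, then 0·0 = 0, then 0·22 = 0. So 22^23 ≡ 0 (mod 44).
So T(0) = T(22) = 0 while 0 ≠ 22, thus T is not injective.
A non-injective map from the 44-element set ℤ/44ℤ to itself takes at most 43 distinct values, so it cannot be surjective. So T is not surjective.
Since T is not surjective, we determine |image(T)|. Computing x^23 mod 44 for each x (by repeated squaring, reducing mod 44 at every step), the values T(0), T(1), …, T(43) are: 0, 1, 8, 27, 20, 37, 40, 35, 28, 25, 32, 11, 12, 41, 16, 31, 4, 29, 24, 39, 36, 21, 0, 23, 8, 5, 20, 15, 40, 13, 28, 3, 32, 33, 12, 19, 16, 9, 4, 7, 24, 17, 36, 43.
The distinct values are {0, 1, 3, 4, 5, 7, 8, 9, 11, 12, 13, 15, 16, 17, 19, 20, 21, 23, 24, 25, 27, 28, 29, 31, 32, 33, 35, 36, 37, 39, 40, 41, 43}; there are 33 of them.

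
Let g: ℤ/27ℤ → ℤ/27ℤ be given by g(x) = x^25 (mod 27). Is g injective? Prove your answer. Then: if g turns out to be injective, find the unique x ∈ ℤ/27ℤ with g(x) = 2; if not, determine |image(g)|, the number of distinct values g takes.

19

g(0) = 0^25 = 0.
g(3): Repeated squaring mod 27: 3^1 ≡ 3, 3^2 ≡ 3² = 9, 3^4 ≡ 9² = 81 ≡ 0, 3^8 ≡ 0² = 0, 3^16 ≡ 0² = 0. Since 25 = 16 + 8 + 1, 3^25 ≡ 0·0·3: 0·0 = 0, then 0·3 = 0. So 3^25 ≡ 0 (mod 27).
So g(0) = g(3) = 0 while 0 ≠ 3, so g is not injective.
Since g is not injective, we determine |image(g)|. Computing x^25 mod 27 for each x (by repeated squaring, reducing mod 27 at every step), the values g(0), g(1), …, g(26) are: 0, 1, 20, 0, 22, 14, 0, 16, 8, 0, 10, 2, 0, 4, 23, 0, 25, 17, 0, 19, 11, 0, 13, 5, 0, 7, 26.
The distinct values are {0, 1, 2, 4, 5, 7, 8, 10, 11, 13, 14, 16, 17, 19, 20, 22, 23, 25, 26}; there are 19 of them.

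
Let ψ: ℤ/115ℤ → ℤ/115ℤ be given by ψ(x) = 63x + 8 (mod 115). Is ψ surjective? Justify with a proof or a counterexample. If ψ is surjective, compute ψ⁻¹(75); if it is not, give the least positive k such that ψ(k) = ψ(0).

Recall: surjectivity means every element of the codomain has a preimage under ψ.
Since gcd(63, 115) = 1, 63 is invertible modulo 115. Euclid's algorithm: 115 = 1·63 + 52, 63 = 1·52 + 11, 52 = 4·11 + 8, 11 = 1·8 + 3, 8 = 2·3 + 2, 3 = 1·2 + 1; back-substituting gives 1 = 42·63 − 23·115, so 63⁻¹ ≡ 42 (mod 115).
Then y ↦ 42(y − 8) is a two-sided inverse to ψ, so every y ∈ ℤ/115ℤ has a preimage.
Hence ψ is surjective.
Since ψ is surjective, we compute ψ⁻¹(75): solve 63x + 8 ≡ 75 (mod 115), i.e. 63x ≡ 67 (mod 115).
Multiplying by 63⁻¹ = 42 gives x ≡ 42·67 = 2814 = 24·115 + 54 ≡ 54 (mod 115).
Check: ψ(54) = 63·54 + 8 = 3410 = 29·115 + 75 ≡ 75 (mod 115).

54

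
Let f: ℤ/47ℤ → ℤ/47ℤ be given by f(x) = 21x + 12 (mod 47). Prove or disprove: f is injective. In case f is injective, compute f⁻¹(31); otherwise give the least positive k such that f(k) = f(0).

Suppose f(x_1) = f(x_2) in ℤ/47ℤ. Then 21x_1 + 12 ≡ 21x_2 + 12 (mod 47), therefore 21(x_1 − x_2) ≡ 0 (mod 47).
Since gcd(21, 47) = 1, 21 is invertible modulo 47, hence x_1 − x_2 ≡ 0 (mod 47), i.e. x_1 = x_2.
Hence f is injective.
We now compute 21⁻¹ mod 47 explicitly. Euclid's algorithm: 47 = 2·21 + 5, 21 = 4·5 + 1; back-substituting gives 1 = 9·21 − 4·47, so 21⁻¹ ≡ 9 (mod 47).
Since f is injective, we find f⁻¹(31): we need 21x ≡ 31 − 12 ≡ 19 (mod 47). Using 21⁻¹ = 9: x ≡ 9·19 = 171 = 3·47 + 30, so x = 30.
Check: f(30) = 21·30 + 12 = 642 = 13·47 + 31 ≡ 31 (mod 47).

30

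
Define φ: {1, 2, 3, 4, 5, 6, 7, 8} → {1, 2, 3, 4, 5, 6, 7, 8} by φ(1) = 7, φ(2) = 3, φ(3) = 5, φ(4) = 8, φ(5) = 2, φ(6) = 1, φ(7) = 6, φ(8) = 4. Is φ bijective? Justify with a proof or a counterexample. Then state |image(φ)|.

8

The values 7, 3, 5, 8, 2, 1, 6, 4 are a permutation of {1, 2, 3, 4, 5, 6, 7, 8}: each element appears exactly once.
So φ is injective and surjective, hence bijective.
The image of φ is {1, 2, 3, 4, 5, 6, 7, 8}, which has 8 elements.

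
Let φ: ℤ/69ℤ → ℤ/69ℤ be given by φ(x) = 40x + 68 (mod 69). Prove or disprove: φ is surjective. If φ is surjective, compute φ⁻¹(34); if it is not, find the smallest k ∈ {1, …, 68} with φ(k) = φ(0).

44

Since gcd(40, 69) = 1, 40 is invertible modulo 69. Euclid's algorithm: 69 = 1·40 + 29, 40 = 1·29 + 11, 29 = 2·11 + 7, 11 = 1·7 + 4, 7 = 1·4 + 3, 4 = 1·3 + 1; back-substituting gives 1 = 19·40 − 11·69, so 40⁻¹ ≡ 19 (mod 69).
Then y ↦ 19(y − 68) is a two-sided inverse to φ, so every y ∈ ℤ/69ℤ has a preimage.
Therefore φ is surjective.
Since φ is surjective, we compute φ⁻¹(34): solve 40x + 68 ≡ 34 (mod 69), i.e. 40x ≡ 35 (mod 69).
Multiplying by 40⁻¹ = 19 gives x ≡ 19·35 = 665 = 9·69 + 44 ≡ 44 (mod 69).
Check: φ(44) = 40·44 + 68 = 1828 = 26·69 + 34 ≡ 34 (mod 69).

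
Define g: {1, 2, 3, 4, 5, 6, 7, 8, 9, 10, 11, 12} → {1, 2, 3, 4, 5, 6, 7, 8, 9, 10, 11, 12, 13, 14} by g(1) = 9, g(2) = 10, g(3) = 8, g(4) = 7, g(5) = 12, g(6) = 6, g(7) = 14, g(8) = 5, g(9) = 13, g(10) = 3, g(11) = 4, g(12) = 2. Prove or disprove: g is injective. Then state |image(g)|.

The values g(1), …, g(12) are 9, 10, 8, 7, 12, 6, 14, 5, 13, 3, 4, 2 — all distinct.
So g(s) = g(t) only when s = t, and g is injective.
The image of g is {2, 3, 4, 5, 6, 7, 8, 9, 10, 12, 13, 14}, which has 12 elements.

12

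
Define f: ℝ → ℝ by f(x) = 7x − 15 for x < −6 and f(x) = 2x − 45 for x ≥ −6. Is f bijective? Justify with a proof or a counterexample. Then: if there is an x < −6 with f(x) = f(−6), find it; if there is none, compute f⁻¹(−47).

-1

Both pieces are strictly increasing (slopes 7 and 2), so each is injective on its own interval.
The left piece maps (−∞, −6) onto (−∞, −57); the right piece maps [−6, ∞) onto [−57, ∞).
Since −57 = −57, the images partition ℝ: f is injective and surjective, hence bijective.
Because the two images are disjoint, no x < −6 has f(x) = f(−6), so we compute f⁻¹(−47): −47 lies in [−57, ∞), so solve 2x − 45 = −47: x = (−47 + 45)/2 = −1.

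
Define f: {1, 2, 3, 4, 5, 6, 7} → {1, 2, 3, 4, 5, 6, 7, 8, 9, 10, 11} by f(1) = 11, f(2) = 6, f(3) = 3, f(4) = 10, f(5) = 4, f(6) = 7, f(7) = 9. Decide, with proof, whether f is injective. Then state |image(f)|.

7

The values f(1), …, f(7) are 11, 6, 3, 10, 4, 7, 9 — all distinct.
So f(s) = f(t) only when s = t, and f is injective.
The image of f is {3, 4, 6, 7, 9, 10, 11}, which has 7 elements.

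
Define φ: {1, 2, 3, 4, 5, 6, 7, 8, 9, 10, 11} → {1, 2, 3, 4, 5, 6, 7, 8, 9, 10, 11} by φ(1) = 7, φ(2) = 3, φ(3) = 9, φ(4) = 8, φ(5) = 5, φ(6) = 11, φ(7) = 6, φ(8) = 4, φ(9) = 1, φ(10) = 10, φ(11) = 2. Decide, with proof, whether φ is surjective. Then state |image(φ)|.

11

Every element of the codomain has a preimage: 1 = φ(9), 2 = φ(11), 3 = φ(2), 4 = φ(8), 5 = φ(5), 6 = φ(7), 7 = φ(1), 8 = φ(4), 9 = φ(3), 10 = φ(10), 11 = φ(6).
Therefore φ is surjective.
The image of φ is {1, 2, 3, 4, 5, 6, 7, 8, 9, 10, 11}, which has 11 elements.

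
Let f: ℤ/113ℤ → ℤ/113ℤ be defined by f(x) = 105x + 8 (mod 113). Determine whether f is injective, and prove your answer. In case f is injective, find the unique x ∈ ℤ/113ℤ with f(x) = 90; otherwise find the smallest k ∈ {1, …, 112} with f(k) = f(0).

Recall: f is injective when f(u) = f(v) forces u = v.
If f(u) = f(v), then 105u ≡ 105v (mod 113). Because gcd(105, 113) = 1, we may cancel 105 to get u ≡ v (mod 113).
Hence f is injective.
We now compute 105⁻¹ mod 113 explicitly. Euclid's algorithm: 113 = 1·105 + 8, 105 = 13·8 + 1; back-substituting gives 1 = 14·105 − 13·113, so 105⁻¹ ≡ 14 (mod 113).
Since f is injective, we compute f⁻¹(90): solve 105x + 8 ≡ 90 (mod 113), i.e. 105x ≡ 82 (mod 113).
Multiplying by 105⁻¹ = 14 gives x ≡ 14·82 = 1148 = 10·113 + 18 ≡ 18 (mod 113).
Check: f(18) = 105·18 + 8 = 1898 = 16·113 + 90 ≡ 90 (mod 113).

18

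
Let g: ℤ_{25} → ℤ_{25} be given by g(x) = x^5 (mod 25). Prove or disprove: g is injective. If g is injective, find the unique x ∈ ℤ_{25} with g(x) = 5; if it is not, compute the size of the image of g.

5

g(0) = 0^5 = 0.
g(5): Repeated squaring mod 25: 5^1 ≡ 5, 5^2 ≡ 5² = 25 ≡ 0, 5^4 ≡ 0² = 0. Since 5 = 4 + 1, 5^5 ≡ 0·5: 0·5 = 0. So 5^5 ≡ 0 (mod 25).
So g(0) = g(5) = 0 while 0 ≠ 5, therefore g is not injective.
Since g is not injective, we determine |image(g)|. Computing x^5 mod 25 for each x (by repeated squaring, reducing mod 25 at every step), the values g(0), g(1), …, g(24) are: 0, 1, 7, 18, 24, 0, 1, 7, 18, 24, 0, 1, 7, 18, 24, 0, 1, 7, 18, 24, 0, 1, 7, 18, 24.
The distinct values are {0, 1, 7, 18, 24}; there are 5 of them.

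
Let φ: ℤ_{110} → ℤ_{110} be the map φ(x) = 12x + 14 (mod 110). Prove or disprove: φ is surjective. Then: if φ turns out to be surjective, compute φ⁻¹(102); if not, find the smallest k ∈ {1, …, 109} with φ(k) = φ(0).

55

Since gcd(12, 110) = 2, we have 12x ≡ 0 (mod 2) for all x, so φ(x) ≡ 0 (mod 2).
But 1 ≢ 0 (mod 2), so 1 ∈ ℤ_{110} has no preimage. Hence φ is not surjective.
Since φ is not surjective, we find the least positive k with φ(k) = φ(0): this means 12k ≡ 0 (mod 110), i.e. 110 ∣ 12k. Since gcd(12, 110) = 2, dividing through by 2 this holds exactly when 55 ∣ 6k, and as gcd(6, 55) = 1, exactly when 55 ∣ k.
The smallest positive such k is 55.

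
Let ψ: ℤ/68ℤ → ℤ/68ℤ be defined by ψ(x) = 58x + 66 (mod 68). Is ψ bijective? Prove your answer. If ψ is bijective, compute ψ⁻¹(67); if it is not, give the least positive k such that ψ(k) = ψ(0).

34

We have gcd(58, 68) = 2 > 1. Taking x_1 = 0 and x_2 = 34: ψ(0) = 66 and ψ(34) = 58·34 + 66 = 2038 ≡ 66 (mod 68).
So ψ(0) = ψ(34) while 0 ≠ 34, hence ψ is not injective, hence not bijective.
Since ψ is not bijective, we find the least positive k with ψ(k) = ψ(0): this means 58k ≡ 0 (mod 68), i.e. 68 ∣ 58k. Since gcd(58, 68) = 2, dividing through by 2 this holds exactly when 34 ∣ 29k, and as gcd(29, 34) = 1, exactly when 34 ∣ k.
The smallest positive such k is 34.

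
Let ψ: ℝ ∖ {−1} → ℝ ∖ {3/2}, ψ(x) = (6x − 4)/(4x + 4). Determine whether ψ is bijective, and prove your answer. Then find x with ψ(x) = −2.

-2/7

Suppose ψ(a) = ψ(b). Cross-multiplying: (6a − 4)(4b + 4) = (6b − 4)(4a + 4).
Expanding both sides and cancelling the symmetric terms leaves 40·(a − b) = 0. Since 40 ≠ 0, a = b. Thus ψ is injective.
For any y ≠ 3/2, solving y(4x + 4) = 6x − 4 for x gives a well-defined x ≠ −1. So ψ is surjective.
Therefore ψ is bijective.
Solving ψ(x) = −2: cross-multiplying gives 6x − 4 = −2(4x + 4), which rearranges to 14x = −4, so x = −2/7.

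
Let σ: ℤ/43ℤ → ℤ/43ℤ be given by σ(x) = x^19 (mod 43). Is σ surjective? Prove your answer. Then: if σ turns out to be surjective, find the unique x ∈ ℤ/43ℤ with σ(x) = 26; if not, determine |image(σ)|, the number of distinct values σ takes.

34

Since 43 is prime, the nonzero elements of ℤ/43ℤ form a cyclic group of order 42.
As gcd(19, 42) = 1, raising to the 19th power is a bijection on this group: if u^19 ≡ v^19 then (uv^{−1})^19 = 1, and the only element of order dividing gcd(19, 42) = 1 is 1, so u = v.
With σ(0) = 0 this makes σ injective on all of ℤ/43ℤ, hence bijective (finite equal-size domain and codomain). In particular σ is surjective.
Since σ is surjective, we find the preimage of 26. The inverse of x ↦ x^19 on (ℤ/43ℤ)^× is x ↦ x^31, because 19·31 = 589 = 14·42 + 1 ≡ 1 (mod 42) and x^{42} = 1 for x ≠ 0 (Fermat). So σ⁻¹(26) = 26^31 mod 43.
Repeated squaring mod 43: 26^1 ≡ 26, 26^2 ≡ 26² = 676 ≡ 31, 26^4 ≡ 31² = 961 ≡ 15, 26^8 ≡ 15² = 225 ≡ 10, 26^16 ≡ 10² = 100 ≡ 14. Since 31 = 16 + 8 + 4 + 2 + 1, 26^31 ≡ 14·10·15·31·26: 14·10 = 140 ≡ 11, then 11·15 = 165 ≡ 36, then 36·31 = 1116 ≡ 41, then 41·26 = 1066 ≡ 34. So 26^31 ≡ 34 (mod 43).
Hence σ⁻¹(26) = 34.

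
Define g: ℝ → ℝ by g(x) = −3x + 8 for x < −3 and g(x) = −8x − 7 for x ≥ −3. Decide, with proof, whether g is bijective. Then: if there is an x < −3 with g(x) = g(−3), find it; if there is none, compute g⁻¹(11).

-9/4

Both pieces are strictly decreasing (slopes −3 and −8), so each is injective on its own interval.
The left piece maps (−∞, −3) onto (17, ∞); the right piece maps [−3, ∞) onto (−∞, 17].
Since 17 = 17, the images partition ℝ: g is injective and surjective, hence bijective.
Because the two images are disjoint, no x < −3 has g(x) = g(−3), so we compute g⁻¹(11): 11 lies in (−∞, 17], so solve −8x − 7 = 11: x = (11 + 7)/(−8) = −9/4.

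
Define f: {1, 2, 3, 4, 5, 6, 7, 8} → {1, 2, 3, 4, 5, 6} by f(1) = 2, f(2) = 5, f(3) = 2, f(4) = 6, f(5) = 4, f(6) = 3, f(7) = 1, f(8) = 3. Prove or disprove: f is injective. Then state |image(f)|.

f(1) = 2 = f(3) with 1 ≠ 3, so f is not injective.
The image of f is {1, 2, 3, 4, 5, 6}, which has 6 elements.

6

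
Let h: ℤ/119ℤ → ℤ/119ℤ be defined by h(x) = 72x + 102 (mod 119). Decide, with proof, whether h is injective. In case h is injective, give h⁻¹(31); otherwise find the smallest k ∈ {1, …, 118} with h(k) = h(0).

80

By definition, h is injective when h(a) = h(b) forces a = b.
Suppose h(a) = h(b) in ℤ/119ℤ. Then 72a + 102 ≡ 72b + 102 (mod 119), so 72(a − b) ≡ 0 (mod 119).
Since gcd(72, 119) = 1, 72 is invertible modulo 119, hence a − b ≡ 0 (mod 119), i.e. a = b.
So h is injective.
We now compute 72⁻¹ mod 119 explicitly. Euclid's algorithm: 119 = 1·72 + 47, 72 = 1·47 + 25, 47 = 1·25 + 22, 25 = 1·22 + 3, 22 = 7·3 + 1; back-substituting gives 1 = 81·72 − 49·119, so 72⁻¹ ≡ 81 (mod 119).
Since h is injective, we compute h⁻¹(31): solve 72x + 102 ≡ 31 (mod 119), i.e. 72x ≡ 48 (mod 119).
Multiplying by 72⁻¹ = 81 gives x ≡ 81·48 = 3888 = 32·119 + 80 ≡ 80 (mod 119).
Check: h(80) = 72·80 + 102 = 5862 = 49·119 + 31 ≡ 31 (mod 119).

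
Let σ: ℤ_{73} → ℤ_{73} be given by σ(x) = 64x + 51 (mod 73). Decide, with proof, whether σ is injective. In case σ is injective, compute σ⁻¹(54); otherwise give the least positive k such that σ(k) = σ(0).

24

Suppose σ(x_1) = σ(x_2) in ℤ_{73}. Then 64x_1 + 51 ≡ 64x_2 + 51 (mod 73), so 64(x_1 − x_2) ≡ 0 (mod 73).
Since gcd(64, 73) = 1, 64 is invertible modulo 73, thus x_1 − x_2 ≡ 0 (mod 73), i.e. x_1 = x_2.
So σ is injective.
We now compute 64⁻¹ mod 73 explicitly. Euclid's algorithm: 73 = 1·64 + 9, 64 = 7·9 + 1; back-substituting gives 1 = 8·64 − 7·73, so 64⁻¹ ≡ 8 (mod 73).
Since σ is injective, we find σ⁻¹(54): we need 64x ≡ 54 − 51 ≡ 3 (mod 73). Using 64⁻¹ = 8: x ≡ 8·3 = 24, so x = 24.
Check: σ(24) = 64·24 + 51 = 1587 = 21·73 + 54 ≡ 54 (mod 73).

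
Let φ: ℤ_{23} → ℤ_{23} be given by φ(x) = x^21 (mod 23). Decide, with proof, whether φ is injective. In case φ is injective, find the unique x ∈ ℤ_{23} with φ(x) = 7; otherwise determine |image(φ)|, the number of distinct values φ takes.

10

Since 23 is prime, the nonzero elements of ℤ_{23} form a cyclic group of order 22.
As gcd(21, 22) = 1, raising to the 21st power is a bijection on this group: if a^21 ≡ b^21 then (ab^{−1})^21 = 1, and the only element of order dividing gcd(21, 22) = 1 is 1, so a = b.
With φ(0) = 0 this makes φ injective on all of ℤ_{23}, hence bijective (finite equal-size domain and codomain). In particular φ is injective.
Since φ is injective, we find the preimage of 7. The inverse of x ↦ x^21 on (ℤ_{23})^× is x ↦ x^21, because 21·21 = 441 = 20·22 + 1 ≡ 1 (mod 22) and x^{22} = 1 for x ≠ 0 (Fermat). So φ⁻¹(7) = 7^21 mod 23.
Repeated squaring mod 23: 7^1 ≡ 7, 7^2 ≡ 7² = 49 ≡ 3, 7^4 ≡ 3² = 9, 7^8 ≡ 9² = 81 ≡ 12, 7^16 ≡ 12² = 144 ≡ 6. Since 21 = 16 + 4 + 1, 7^21 ≡ 6·9·7: 6·9 = 54 ≡ 8, then 8·7 = 56 ≡ 10. So 7^21 ≡ 10 (mod 23).
Hence φ⁻¹(7) = 10.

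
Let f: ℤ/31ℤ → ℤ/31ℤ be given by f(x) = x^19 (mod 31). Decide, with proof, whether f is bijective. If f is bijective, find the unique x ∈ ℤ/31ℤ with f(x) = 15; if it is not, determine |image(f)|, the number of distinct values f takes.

29

Since 31 is prime, the nonzero elements of ℤ/31ℤ form a cyclic group of order 30.
As gcd(19, 30) = 1, raising to the 19th power is a bijection on this group: if a^19 ≡ b^19 then (ab^{−1})^19 = 1, and the only element of order dividing gcd(19, 30) = 1 is 1, so a = b.
With f(0) = 0 this makes f injective on all of ℤ/31ℤ, hence bijective (finite equal-size domain and codomain). In particular f is bijective.
Since f is bijective, we find the preimage of 15. The inverse of x ↦ x^19 on (ℤ/31ℤ)^× is x ↦ x^19, because 19·19 = 361 = 12·30 + 1 ≡ 1 (mod 30) and x^{30} = 1 for x ≠ 0 (Fermat). So f⁻¹(15) = 15^19 mod 31.
Repeated squaring mod 31: 15^1 ≡ 15, 15^2 ≡ 15² = 225 ≡ 8, 15^4 ≡ 8² = 64 ≡ 2, 15^8 ≡ 2² = 4, 15^16 ≡ 4² = 16. Since 19 = 16 + 2 + 1, 15^19 ≡ 16·8·15: 16·8 = 128 ≡ 4, then 4·15 = 60 ≡ 29. So 15^19 ≡ 29 (mod 31).
Hence f⁻¹(15) = 29.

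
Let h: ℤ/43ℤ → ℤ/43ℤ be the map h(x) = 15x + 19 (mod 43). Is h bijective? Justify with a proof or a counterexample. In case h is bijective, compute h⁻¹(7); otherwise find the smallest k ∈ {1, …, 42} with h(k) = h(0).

25

Recall: injectivity means: for all a, b in the domain, h(a) = h(b) implies a = b.
If h(a) = h(b), then 15a ≡ 15b (mod 43). Because gcd(15, 43) = 1, we may cancel 15 to get a ≡ b (mod 43).
We now compute 15⁻¹ mod 43 explicitly. Euclid's algorithm: 43 = 2·15 + 13, 15 = 1·13 + 2, 13 = 6·2 + 1; back-substituting gives 1 = 23·15 − 8·43, so 15⁻¹ ≡ 23 (mod 43).
Then y ↦ 23(y − 19) is a two-sided inverse to h, so every y ∈ ℤ/43ℤ has a preimage.
So h is bijective.
Since h is bijective, we compute h⁻¹(7): solve 15x + 19 ≡ 7 (mod 43), i.e. 15x ≡ 31 (mod 43).
Multiplying by 15⁻¹ = 23 gives x ≡ 23·31 = 713 = 16·43 + 25 ≡ 25 (mod 43).
Check: h(25) = 15·25 + 19 = 394 = 9·43 + 7 ≡ 7 (mod 43).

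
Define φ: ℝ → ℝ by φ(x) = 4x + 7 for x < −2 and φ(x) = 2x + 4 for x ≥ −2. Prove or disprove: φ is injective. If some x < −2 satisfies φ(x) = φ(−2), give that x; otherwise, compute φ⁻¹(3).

-1/2

Both pieces are strictly increasing (slopes 4 and 2), so each is injective on its own interval.
The left piece maps (−∞, −2) onto (−∞, −1); the right piece maps [−2, ∞) onto [0, ∞).
These images are disjoint, so no value is attained by both pieces. Thus φ is injective.
Because the two images are disjoint, no x < −2 has φ(x) = φ(−2), so we compute φ⁻¹(3): 3 lies in [0, ∞), so solve 2x + 4 = 3: x = (3 − 4)/2 = −1/2.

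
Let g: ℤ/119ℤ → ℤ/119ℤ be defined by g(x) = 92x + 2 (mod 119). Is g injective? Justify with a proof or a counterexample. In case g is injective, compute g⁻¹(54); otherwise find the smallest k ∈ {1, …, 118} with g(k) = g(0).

73

Suppose g(u) = g(v) in ℤ/119ℤ. Then 92u + 2 ≡ 92v + 2 (mod 119), thus 92(u − v) ≡ 0 (mod 119).
Since gcd(92, 119) = 1, 92 is invertible modulo 119, so u − v ≡ 0 (mod 119), i.e. u = v.
Thus g is injective.
We now compute 92⁻¹ mod 119 explicitly. Euclid's algorithm: 119 = 1·92 + 27, 92 = 3·27 + 11, 27 = 2·11 + 5, 11 = 2·5 + 1; back-substituting gives 1 = 22·92 − 17·119, so 92⁻¹ ≡ 22 (mod 119).
Since g is injective, we compute g⁻¹(54): solve 92x + 2 ≡ 54 (mod 119), i.e. 92x ≡ 52 (mod 119).
Multiplying by 92⁻¹ = 22 gives x ≡ 22·52 = 1144 = 9·119 + 73 ≡ 73 (mod 119).
Check: g(73) = 92·73 + 2 = 6718 = 56·119 + 54 ≡ 54 (mod 119).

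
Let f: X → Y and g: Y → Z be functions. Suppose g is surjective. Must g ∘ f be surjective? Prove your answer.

not surjective

No. Take X = {1}, Y = Z = {1, 2, 3, 4, 5}, f(1) = 1, and g = identity (surjective).
Then (g ∘ f)(1) = 1, and 5 ∈ Z has no preimage under g ∘ f, so g ∘ f is not surjective.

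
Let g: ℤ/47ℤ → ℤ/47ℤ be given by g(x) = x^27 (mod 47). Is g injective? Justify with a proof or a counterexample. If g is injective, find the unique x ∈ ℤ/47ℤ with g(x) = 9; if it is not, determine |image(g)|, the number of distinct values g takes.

12

Since 47 is prime, the nonzero elements of ℤ/47ℤ form a cyclic group of order 46.
As gcd(27, 46) = 1, raising to the 27th power is a bijection on this group: if s^27 ≡ t^27 then (st^{−1})^27 = 1, and the only element of order dividing gcd(27, 46) = 1 is 1, so s = t.
With g(0) = 0 this makes g injective on all of ℤ/47ℤ, hence bijective (finite equal-size domain and codomain). In particular g is injective.
Since g is injective, we find the preimage of 9. The inverse of x ↦ x^27 on (ℤ/47ℤ)^× is x ↦ x^29, because 27·29 = 783 = 17·46 + 1 ≡ 1 (mod 46) and x^{46} = 1 for x ≠ 0 (Fermat). So g⁻¹(9) = 9^29 mod 47.
Repeated squaring mod 47: 9^1 ≡ 9, 9^2 ≡ 9² = 81 ≡ 34, 9^4 ≡ 34² = 1156 ≡ 28, 9^8 ≡ 28² = 784 ≡ 32, 9^16 ≡ 32² = 1024 ≡ 37. Since 29 = 16 + 8 + 4 + 1, 9^29 ≡ 37·32·28·9: 37·32 = 1184 ≡ 9, then 9·28 = 252 ≡ 17, then 17·9 = 153 ≡ 12. So 9^29 ≡ 12 (mod 47).
Hence g⁻¹(9) = 12.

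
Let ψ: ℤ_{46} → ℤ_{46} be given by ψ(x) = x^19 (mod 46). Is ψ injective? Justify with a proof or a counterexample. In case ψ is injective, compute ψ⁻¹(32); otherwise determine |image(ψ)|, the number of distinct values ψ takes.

Computing x^19 mod 46 for each x (by repeated squaring, reducing mod 46 at every step), the values ψ(0), ψ(1), …, ψ(45) are: 0, 1, 26, 29, 32, 7, 18, 11, 4, 13, 44, 15, 8, 25, 10, 19, 12, 5, 16, 37, 40, 43, 22, 23, 24, 3, 6, 9, 30, 41, 34, 27, 36, 21, 38, 31, 2, 33, 42, 35, 28, 39, 14, 17, 20, 45.
Every element of ℤ_{46} appears exactly once in this list, so ψ is a bijection, and in particular injective.
Since ψ is injective, we read off the preimage of 32 from the same table: ψ(4) = 32, so ψ⁻¹(32) = 4.

4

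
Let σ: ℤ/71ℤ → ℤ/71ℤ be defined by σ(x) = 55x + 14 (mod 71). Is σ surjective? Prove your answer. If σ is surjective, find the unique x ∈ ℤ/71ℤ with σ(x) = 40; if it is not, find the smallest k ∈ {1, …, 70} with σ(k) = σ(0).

25

Since gcd(55, 71) = 1, 55 is invertible modulo 71. Euclid's algorithm: 71 = 1·55 + 16, 55 = 3·16 + 7, 16 = 2·7 + 2, 7 = 3·2 + 1; back-substituting gives 1 = 31·55 − 24·71, so 55⁻¹ ≡ 31 (mod 71).
For any y ∈ ℤ/71ℤ, x = 31(y − 14) mod 71 satisfies σ(x) = 55·31(y − 14) + 14 ≡ y (since 55·31 ≡ 1 mod 71). So every y has a preimage.
Therefore σ is surjective.
Since σ is surjective, we find σ⁻¹(40): we need 55x ≡ 40 − 14 ≡ 26 (mod 71). Using 55⁻¹ = 31: x ≡ 31·26 = 806 = 11·71 + 25, so x = 25.
Check: σ(25) = 55·25 + 14 = 1389 = 19·71 + 40 ≡ 40 (mod 71).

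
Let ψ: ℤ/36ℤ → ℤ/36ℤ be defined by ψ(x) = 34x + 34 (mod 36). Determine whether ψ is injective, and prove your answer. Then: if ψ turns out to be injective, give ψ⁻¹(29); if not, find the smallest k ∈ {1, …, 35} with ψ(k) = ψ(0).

18

We have gcd(34, 36) = 2 > 1. Taking s = 0 and t = 18: ψ(0) = 34 and ψ(18) = 34·18 + 34 = 646 ≡ 34 (mod 36).
So ψ(0) = ψ(18) while 0 ≠ 18, therefore ψ is not injective.
Since ψ is not injective, we find the least positive k with ψ(k) = ψ(0): this means 34k ≡ 0 (mod 36), i.e. 36 ∣ 34k. Since gcd(34, 36) = 2, dividing through by 2 this holds exactly when 18 ∣ 17k, and as gcd(17, 18) = 1, exactly when 18 ∣ k.
The smallest positive such k is 18.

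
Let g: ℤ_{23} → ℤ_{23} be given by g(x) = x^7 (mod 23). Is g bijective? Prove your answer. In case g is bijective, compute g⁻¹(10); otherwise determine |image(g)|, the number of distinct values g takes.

21

Since 23 is prime, the nonzero elements of ℤ_{23} form a cyclic group of order 22.
As gcd(7, 22) = 1, raising to the 7th power is a bijection on this group: if a^7 ≡ b^7 then (ab^{−1})^7 = 1, and the only element of order dividing gcd(7, 22) = 1 is 1, so a = b.
With g(0) = 0 this makes g injective on all of ℤ_{23}, hence bijective (finite equal-size domain and codomain). In particular g is bijective.
Since g is bijective, we find the preimage of 10. The inverse of x ↦ x^7 on (ℤ_{23})^× is x ↦ x^19, because 7·19 = 133 = 6·22 + 1 ≡ 1 (mod 22) and x^{22} = 1 for x ≠ 0 (Fermat). So g⁻¹(10) = 10^19 mod 23.
Repeated squaring mod 23: 10^1 ≡ 10, 10^2 ≡ 10² = 100 ≡ 8, 10^4 ≡ 8² = 64 ≡ 18, 10^8 ≡ 18² = 324 ≡ 2, 10^16 ≡ 2² = 4. Since 19 = 16 + 2 + 1, 10^19 ≡ 4·8·10: 4·8 = 32 ≡ 9, then 9·10 = 90 ≡ 21. So 10^19 ≡ 21 (mod 23).
Hence g⁻¹(10) = 21.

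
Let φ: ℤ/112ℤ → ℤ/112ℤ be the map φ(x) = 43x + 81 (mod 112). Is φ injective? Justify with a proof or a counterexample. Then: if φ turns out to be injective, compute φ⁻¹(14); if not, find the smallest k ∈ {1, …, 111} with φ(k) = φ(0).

Recall that φ is injective when φ(a) = φ(b) forces a = b.
Suppose φ(a) = φ(b) in ℤ/112ℤ. Then 43a + 81 ≡ 43b + 81 (mod 112), so 43(a − b) ≡ 0 (mod 112).
Since gcd(43, 112) = 1, 43 is invertible modulo 112, so a − b ≡ 0 (mod 112), i.e. a = b.
Therefore φ is injective.
We now compute 43⁻¹ mod 112 explicitly. Euclid's algorithm: 112 = 2·43 + 26, 43 = 1·26 + 17, 26 = 1·17 + 9, 17 = 1·9 + 8, 9 = 1·8 + 1; back-substituting gives 1 = 99·43 − 38·112, so 43⁻¹ ≡ 99 (mod 112).
Since φ is injective, we find φ⁻¹(14): we need 43x ≡ 14 − 81 ≡ 45 (mod 112). Using 43⁻¹ = 99: x ≡ 99·45 = 4455 = 39·112 + 87, so x = 87.
Check: φ(87) = 43·87 + 81 = 3822 = 34·112 + 14 ≡ 14 (mod 112).

87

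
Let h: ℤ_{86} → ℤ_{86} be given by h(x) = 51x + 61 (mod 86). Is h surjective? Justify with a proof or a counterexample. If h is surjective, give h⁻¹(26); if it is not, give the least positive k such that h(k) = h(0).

1

Since gcd(51, 86) = 1, 51 is invertible modulo 86. Euclid's algorithm: 86 = 1·51 + 35, 51 = 1·35 + 16, 35 = 2·16 + 3, 16 = 5·3 + 1; back-substituting gives 1 = 27·51 − 16·86, so 51⁻¹ ≡ 27 (mod 86).
For any y ∈ ℤ_{86}, x = 27(y − 61) mod 86 satisfies h(x) = 51·27(y − 61) + 61 ≡ y (since 51·27 ≡ 1 mod 86). So every y has a preimage.
Therefore h is surjective.
Since h is surjective, we find h⁻¹(26): we need 51x ≡ 26 − 61 ≡ 51 (mod 86). Using 51⁻¹ = 27: x ≡ 27·51 = 1377 = 16·86 + 1, so x = 1.
Check: h(1) = 51·1 + 61 = 112 = 1·86 + 26 ≡ 26 (mod 86).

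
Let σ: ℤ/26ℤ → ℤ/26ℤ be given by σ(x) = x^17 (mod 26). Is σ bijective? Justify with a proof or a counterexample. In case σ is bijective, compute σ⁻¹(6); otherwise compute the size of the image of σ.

Computing x^17 mod 26 for each x (by repeated squaring, reducing mod 26 at every step), the values σ(0), σ(1), …, σ(25) are: 0, 1, 6, 9, 10, 5, 2, 11, 8, 3, 4, 7, 12, 13, 14, 19, 22, 23, 18, 15, 24, 21, 16, 17, 20, 25.
Every element of ℤ/26ℤ appears exactly once in this list, so σ is a bijection, and in particular bijective.
Since σ is bijective, we read off the preimage of 6 from the same table: σ(2) = 6, so σ⁻¹(6) = 2.

2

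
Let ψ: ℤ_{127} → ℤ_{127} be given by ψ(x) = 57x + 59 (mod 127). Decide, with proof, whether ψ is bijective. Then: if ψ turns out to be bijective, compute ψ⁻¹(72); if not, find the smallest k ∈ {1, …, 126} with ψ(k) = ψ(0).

125

Suppose ψ(a) = ψ(b) in ℤ_{127}. Then 57a + 59 ≡ 57b + 59 (mod 127), thus 57(a − b) ≡ 0 (mod 127).
Since gcd(57, 127) = 1, 57 is invertible modulo 127, thus a − b ≡ 0 (mod 127), i.e. a = b.
We now compute 57⁻¹ mod 127 explicitly. Euclid's algorithm: 127 = 2·57 + 13, 57 = 4·13 + 5, 13 = 2·5 + 3, 5 = 1·3 + 2, 3 = 1·2 + 1; back-substituting gives 1 = 78·57 − 35·127, so 57⁻¹ ≡ 78 (mod 127).
For any y ∈ ℤ_{127}, x = 78(y − 59) mod 127 satisfies ψ(x) = 57·78(y − 59) + 59 ≡ y (since 57·78 ≡ 1 mod 127). So every y has a preimage.
Hence ψ is bijective.
Since ψ is bijective, we find ψ⁻¹(72): we need 57x ≡ 72 − 59 ≡ 13 (mod 127). Using 57⁻¹ = 78: x ≡ 78·13 = 1014 = 7·127 + 125, so x = 125.
Check: ψ(125) = 57·125 + 59 = 7184 = 56·127 + 72 ≡ 72 (mod 127).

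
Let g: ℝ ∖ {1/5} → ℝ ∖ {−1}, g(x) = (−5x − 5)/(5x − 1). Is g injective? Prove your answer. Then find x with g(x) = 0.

-1

Suppose g(a) = g(b). Cross-multiplying: (−5a − 5)(5b − 1) = (−5b − 5)(5a − 1).
Expanding both sides and cancelling the symmetric terms leaves 30·(a − b) = 0. Since 30 ≠ 0, a = b. So g is injective.
Solving g(x) = 0: cross-multiplying gives −5x − 5 = 0(5x − 1), which rearranges to −5x = 5, so x = −1.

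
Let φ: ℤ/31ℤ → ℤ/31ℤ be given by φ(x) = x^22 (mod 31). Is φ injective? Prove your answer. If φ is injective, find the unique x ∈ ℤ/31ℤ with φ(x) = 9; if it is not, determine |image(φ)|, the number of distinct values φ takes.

φ(15): Repeated squaring mod 31: 15^1 ≡ 15, 15^2 ≡ 15² = 225 ≡ 8, 15^4 ≡ 8² = 64 ≡ 2, 15^8 ≡ 2² = 4, 15^16 ≡ 4² = 16. Since 22 = 16 + 4 + 2, 15^22 ≡ 16·2·8: 16·2 = 32 ≡ 1, then 1·8 = 8. So 15^22 ≡ 8 (mod 31).
φ(16): Repeated squaring mod 31: 16^1 ≡ 16, 16^2 ≡ 16² = 256 ≡ 8, 16^4 ≡ 8² = 64 ≡ 2, 16^8 ≡ 2² = 4, 16^16 ≡ 4² = 16. Since 22 = 16 + 4 + 2, 16^22 ≡ 16·2·8: 16·2 = 32 ≡ 1, then 1·8 = 8. So 16^22 ≡ 8 (mod 31).
So φ(15) = φ(16) = 8 while 15 ≠ 16, therefore φ is not injective.
Since φ is not injective, we determine |image(φ)|. Computing x^22 mod 31 for each x (by repeated squaring, reducing mod 31 at every step), the values φ(0), φ(1), …, φ(30) are: 0, 1, 4, 14, 16, 5, 25, 28, 2, 10, 20, 18, 7, 9, 19, 8, 8, 19, 9, 7, 18, 20, 10, 2, 28, 25, 5, 16, 14, 4, 1.
The distinct values are {0, 1, 2, 4, 5, 7, 8, 9, 10, 14, 16, 18, 19, 20, 25, 28}; there are 16 of them.

16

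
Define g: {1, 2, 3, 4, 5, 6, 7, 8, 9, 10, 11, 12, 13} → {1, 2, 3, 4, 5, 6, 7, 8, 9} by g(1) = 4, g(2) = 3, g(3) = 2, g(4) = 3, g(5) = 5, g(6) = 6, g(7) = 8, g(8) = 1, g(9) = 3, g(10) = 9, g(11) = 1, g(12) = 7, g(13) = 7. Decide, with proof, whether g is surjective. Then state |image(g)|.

9

Every element of the codomain has a preimage: 1 = g(8), 2 = g(3), 3 = g(2), 4 = g(1), 5 = g(5), 6 = g(6), 7 = g(12), 8 = g(7), 9 = g(10).
Therefore g is surjective.
The image of g is {1, 2, 3, 4, 5, 6, 7, 8, 9}, which has 9 elements.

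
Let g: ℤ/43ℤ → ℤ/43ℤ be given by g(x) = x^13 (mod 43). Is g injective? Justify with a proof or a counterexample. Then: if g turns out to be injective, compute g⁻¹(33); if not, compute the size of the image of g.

Since 43 is prime, the nonzero elements of ℤ/43ℤ form a cyclic group of order 42.
As gcd(13, 42) = 1, raising to the 13th power is a bijection on this group: if u^13 ≡ v^13 then (uv^{−1})^13 = 1, and the only element of order dividing gcd(13, 42) = 1 is 1, so u = v.
With g(0) = 0 this makes g injective on all of ℤ/43ℤ, hence bijective (finite equal-size domain and codomain). In particular g is injective.
Since g is injective, we find the preimage of 33. The inverse of x ↦ x^13 on (ℤ/43ℤ)^× is x ↦ x^13, because 13·13 = 169 = 4·42 + 1 ≡ 1 (mod 42) and x^{42} = 1 for x ≠ 0 (Fermat). So g⁻¹(33) = 33^13 mod 43.
Repeated squaring mod 43: 33^1 ≡ 33, 33^2 ≡ 33² = 1089 ≡ 14, 33^4 ≡ 14² = 196 ≡ 24, 33^8 ≡ 24² = 576 ≡ 17. Since 13 = 8 + 4 + 1, 33^13 ≡ 17·24·33: 17·24 = 408 ≡ 21, then 21·33 = 693 ≡ 5. So 33^13 ≡ 5 (mod 43).
Hence g⁻¹(33) = 5.

5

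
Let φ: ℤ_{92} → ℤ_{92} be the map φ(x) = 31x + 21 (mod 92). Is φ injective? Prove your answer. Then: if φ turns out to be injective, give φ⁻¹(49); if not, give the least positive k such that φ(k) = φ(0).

Suppose φ(s) = φ(t) in ℤ_{92}. Then 31s + 21 ≡ 31t + 21 (mod 92), so 31(s − t) ≡ 0 (mod 92).
Since gcd(31, 92) = 1, 31 is invertible modulo 92, hence s − t ≡ 0 (mod 92), i.e. s = t.
So φ is injective.
We now compute 31⁻¹ mod 92 explicitly. Euclid's algorithm: 92 = 2·31 + 30, 31 = 1·30 + 1; back-substituting gives 1 = 3·31 − 1·92, so 31⁻¹ ≡ 3 (mod 92).
Since φ is injective, we compute φ⁻¹(49): solve 31x + 21 ≡ 49 (mod 92), i.e. 31x ≡ 28 (mod 92).
Multiplying by 31⁻¹ = 3 gives x ≡ 3·28 = 84 ≡ 84 (mod 92).
Check: φ(84) = 31·84 + 21 = 2625 = 28·92 + 49 ≡ 49 (mod 92).

84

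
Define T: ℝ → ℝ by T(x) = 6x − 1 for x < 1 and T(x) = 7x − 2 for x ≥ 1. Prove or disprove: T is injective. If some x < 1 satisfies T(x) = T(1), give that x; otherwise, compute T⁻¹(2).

1/2

Both pieces are strictly increasing (slopes 6 and 7), so each is injective on its own interval.
The left piece maps (−∞, 1) onto (−∞, 5); the right piece maps [1, ∞) onto [5, ∞).
These images are disjoint, so no value is attained by both pieces. Hence T is injective.
Because the two images are disjoint, no x < 1 has T(x) = T(1), so we compute T⁻¹(2): 2 lies in (−∞, 5), so solve 6x − 1 = 2: x = (2 + 1)/6 = 1/2.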